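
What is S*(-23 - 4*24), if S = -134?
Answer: 15946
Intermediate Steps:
S*(-23 - 4*24) = -134*(-23 - 4*24) = -134*(-23 - 96) = -134*(-119) = 15946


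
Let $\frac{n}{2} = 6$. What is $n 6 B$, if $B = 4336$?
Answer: $312192$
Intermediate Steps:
$n = 12$ ($n = 2 \cdot 6 = 12$)
$n 6 B = 12 \cdot 6 \cdot 4336 = 12 \cdot 26016 = 312192$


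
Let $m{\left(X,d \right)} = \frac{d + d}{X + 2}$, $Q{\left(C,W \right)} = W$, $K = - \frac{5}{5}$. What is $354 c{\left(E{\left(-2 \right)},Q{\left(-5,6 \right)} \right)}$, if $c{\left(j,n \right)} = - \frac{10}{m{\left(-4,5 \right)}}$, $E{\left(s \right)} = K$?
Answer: $708$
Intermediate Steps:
$K = -1$ ($K = \left(-5\right) \frac{1}{5} = -1$)
$E{\left(s \right)} = -1$
$m{\left(X,d \right)} = \frac{2 d}{2 + X}$
$c{\left(j,n \right)} = 2$ ($c{\left(j,n \right)} = - \frac{10}{2 \cdot 5 \frac{1}{2 - 4}} = - \frac{10}{2 \cdot 5 \frac{1}{-2}} = - \frac{10}{2 \cdot 5 \left(- \frac{1}{2}\right)} = - \frac{10}{-5} = \left(-10\right) \left(- \frac{1}{5}\right) = 2$)
$354 c{\left(E{\left(-2 \right)},Q{\left(-5,6 \right)} \right)} = 354 \cdot 2 = 708$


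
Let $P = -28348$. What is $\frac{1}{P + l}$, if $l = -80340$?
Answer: $- \frac{1}{108688} \approx -9.2007 \cdot 10^{-6}$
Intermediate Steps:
$\frac{1}{P + l} = \frac{1}{-28348 - 80340} = \frac{1}{-108688} = - \frac{1}{108688}$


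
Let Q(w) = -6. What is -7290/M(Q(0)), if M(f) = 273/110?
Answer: -267300/91 ≈ -2937.4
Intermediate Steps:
M(f) = 273/110 (M(f) = 273*(1/110) = 273/110)
-7290/M(Q(0)) = -7290/273/110 = -7290*110/273 = -267300/91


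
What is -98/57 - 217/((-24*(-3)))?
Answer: -6475/1368 ≈ -4.7332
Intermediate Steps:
-98/57 - 217/((-24*(-3))) = -98*1/57 - 217/72 = -98/57 - 217*1/72 = -98/57 - 217/72 = -6475/1368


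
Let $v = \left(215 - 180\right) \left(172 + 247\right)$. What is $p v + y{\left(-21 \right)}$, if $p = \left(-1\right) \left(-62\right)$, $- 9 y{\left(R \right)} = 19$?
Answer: $\frac{8183051}{9} \approx 9.0923 \cdot 10^{5}$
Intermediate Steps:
$y{\left(R \right)} = - \frac{19}{9}$ ($y{\left(R \right)} = \left(- \frac{1}{9}\right) 19 = - \frac{19}{9}$)
$v = 14665$ ($v = 35 \cdot 419 = 14665$)
$p = 62$
$p v + y{\left(-21 \right)} = 62 \cdot 14665 - \frac{19}{9} = 909230 - \frac{19}{9} = \frac{8183051}{9}$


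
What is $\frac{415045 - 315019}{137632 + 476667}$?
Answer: $\frac{100026}{614299} \approx 0.16283$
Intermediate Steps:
$\frac{415045 - 315019}{137632 + 476667} = \frac{100026}{614299}$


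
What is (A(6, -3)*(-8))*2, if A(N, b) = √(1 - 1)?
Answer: 0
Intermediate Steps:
A(N, b) = 0 (A(N, b) = √0 = 0)
(A(6, -3)*(-8))*2 = (0*(-8))*2 = 0*2 = 0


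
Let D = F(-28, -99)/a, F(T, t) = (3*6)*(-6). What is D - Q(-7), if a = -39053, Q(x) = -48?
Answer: 1874652/39053 ≈ 48.003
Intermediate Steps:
F(T, t) = -108 (F(T, t) = 18*(-6) = -108)
D = 108/39053 (D = -108/(-39053) = -108*(-1/39053) = 108/39053 ≈ 0.0027655)
D - Q(-7) = 108/39053 - 1*(-48) = 108/39053 + 48 = 1874652/39053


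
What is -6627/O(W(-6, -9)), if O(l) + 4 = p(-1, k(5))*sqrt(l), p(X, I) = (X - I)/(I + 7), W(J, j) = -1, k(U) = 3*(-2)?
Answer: 26508/41 + 33135*I/41 ≈ 646.54 + 808.17*I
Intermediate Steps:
k(U) = -6
p(X, I) = (X - I)/(7 + I)
O(l) = -4 + 5*sqrt(l) (O(l) = -4 + ((-1 - 1*(-6))/(7 - 6))*sqrt(l) = -4 + ((-1 + 6)/1)*sqrt(l) = -4 + (1*5)*sqrt(l) = -4 + 5*sqrt(l))
-6627/O(W(-6, -9)) = -6627/(-4 + 5*sqrt(-1)) = -6627*(-4 - 5*I)/41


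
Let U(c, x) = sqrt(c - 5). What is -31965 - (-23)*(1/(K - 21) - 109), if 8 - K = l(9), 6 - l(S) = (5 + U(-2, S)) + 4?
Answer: -3688734/107 - 23*I*sqrt(7)/107 ≈ -34474.0 - 0.56871*I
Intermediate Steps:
U(c, x) = sqrt(-5 + c)
l(S) = -3 - I*sqrt(7) (l(S) = 6 - ((5 + sqrt(-5 - 2)) + 4) = 6 - ((5 + sqrt(-7)) + 4) = 6 - ((5 + I*sqrt(7)) + 4) = 6 - (9 + I*sqrt(7)) = 6 + (-9 - I*sqrt(7)) = -3 - I*sqrt(7))
K = 11 + I*sqrt(7) (K = 8 - (-3 - I*sqrt(7)) = 8 + (3 + I*sqrt(7)) = 11 + I*sqrt(7) ≈ 11.0 + 2.6458*I)
-31965 - (-23)*(1/(K - 21) - 109) = -31965 - (-23)*(1/((11 + I*sqrt(7)) - 21) - 109) = -31965 - (-23)*(1/(-10 + I*sqrt(7)) - 109) = -31965 - (-23)*(-109 + 1/(-10 + I*sqrt(7))) = -31965 - (2507 - 23/(-10 + I*sqrt(7))) = -31965 + (-2507 + 23/(-10 + I*sqrt(7))) = -34472 + 23/(-10 + I*sqrt(7))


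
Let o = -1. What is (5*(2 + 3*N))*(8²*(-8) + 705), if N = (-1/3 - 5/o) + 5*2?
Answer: 44390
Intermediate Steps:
N = 44/3 (N = (-1/3 - 5/(-1)) + 5*2 = (-1*⅓ - 5*(-1)) + 10 = (-⅓ + 5) + 10 = 14/3 + 10 = 44/3 ≈ 14.667)
(5*(2 + 3*N))*(8²*(-8) + 705) = (5*(2 + 3*(44/3)))*(8²*(-8) + 705) = (5*(2 + 44))*(64*(-8) + 705) = (5*46)*(-512 + 705) = 230*193 = 44390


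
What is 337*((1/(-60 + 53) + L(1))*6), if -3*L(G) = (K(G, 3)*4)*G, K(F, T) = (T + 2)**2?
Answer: -473822/7 ≈ -67689.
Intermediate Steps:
K(F, T) = (2 + T)**2
L(G) = -100*G/3 (L(G) = -(2 + 3)**2*4*G/3 = -5**2*4*G/3 = -25*4*G/3 = -100*G/3)
337*((1/(-60 + 53) + L(1))*6) = 337*((1/(-60 + 53) - 100/3*1)*6) = 337*((1/(-7) - 100/3)*6) = 337*((-1/7 - 100/3)*6) = 337*(-703/21*6) = 337*(-1406/7) = -473822/7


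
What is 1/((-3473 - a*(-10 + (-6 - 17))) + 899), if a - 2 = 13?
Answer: -1/2079 ≈ -0.00048100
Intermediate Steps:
a = 15 (a = 2 + 13 = 15)
1/((-3473 - a*(-10 + (-6 - 17))) + 899) = 1/((-3473 - 15*(-10 + (-6 - 17))) + 899) = 1/((-3473 - 15*(-10 - 23)) + 899) = 1/((-3473 - 15*(-33)) + 899) = 1/((-3473 - 1*(-495)) + 899) = 1/((-3473 + 495) + 899) = 1/(-2978 + 899) = 1/(-2079) = -1/2079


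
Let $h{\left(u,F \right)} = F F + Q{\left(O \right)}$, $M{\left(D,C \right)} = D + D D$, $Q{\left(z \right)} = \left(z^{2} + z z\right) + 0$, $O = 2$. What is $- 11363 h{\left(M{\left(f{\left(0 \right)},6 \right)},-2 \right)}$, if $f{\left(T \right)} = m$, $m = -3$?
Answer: $-136356$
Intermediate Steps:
$f{\left(T \right)} = -3$
$Q{\left(z \right)} = 2 z^{2}$ ($Q{\left(z \right)} = \left(z^{2} + z^{2}\right) + 0 = 2 z^{2} + 0 = 2 z^{2}$)
$M{\left(D,C \right)} = D + D^{2}$
$h{\left(u,F \right)} = 8 + F^{2}$ ($h{\left(u,F \right)} = F F + 2 \cdot 2^{2} = F^{2} + 2 \cdot 4 = F^{2} + 8 = 8 + F^{2}$)
$- 11363 h{\left(M{\left(f{\left(0 \right)},6 \right)},-2 \right)} = - 11363 \left(8 + \left(-2\right)^{2}\right) = - 11363 \left(8 + 4\right) = \left(-11363\right) 12 = -136356$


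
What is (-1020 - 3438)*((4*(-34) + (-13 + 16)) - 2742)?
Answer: 12816750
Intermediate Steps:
(-1020 - 3438)*((4*(-34) + (-13 + 16)) - 2742) = -4458*((-136 + 3) - 2742) = -4458*(-133 - 2742) = -4458*(-2875) = 12816750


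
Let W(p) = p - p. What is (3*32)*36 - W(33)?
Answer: 3456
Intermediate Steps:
W(p) = 0
(3*32)*36 - W(33) = (3*32)*36 - 1*0 = 96*36 + 0 = 3456 + 0 = 3456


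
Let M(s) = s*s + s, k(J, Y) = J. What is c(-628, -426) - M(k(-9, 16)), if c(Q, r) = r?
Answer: -498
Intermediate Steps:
M(s) = s + s² (M(s) = s² + s = s + s²)
c(-628, -426) - M(k(-9, 16)) = -426 - (-9)*(1 - 9) = -426 - (-9)*(-8) = -426 - 1*72 = -426 - 72 = -498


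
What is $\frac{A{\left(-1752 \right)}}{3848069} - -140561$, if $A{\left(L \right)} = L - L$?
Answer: $140561$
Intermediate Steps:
$A{\left(L \right)} = 0$
$\frac{A{\left(-1752 \right)}}{3848069} - -140561 = \frac{0}{3848069} - -140561 = 0 \cdot \frac{1}{3848069} + 140561 = 0 + 140561 = 140561$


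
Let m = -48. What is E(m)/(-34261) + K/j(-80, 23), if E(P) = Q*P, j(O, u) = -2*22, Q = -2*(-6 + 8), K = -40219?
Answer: 1377934711/1507484 ≈ 914.06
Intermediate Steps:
Q = -4 (Q = -2*2 = -4)
j(O, u) = -44
E(P) = -4*P
E(m)/(-34261) + K/j(-80, 23) = -4*(-48)/(-34261) - 40219/(-44) = 192*(-1/34261) - 40219*(-1/44) = -192/34261 + 40219/44 = 1377934711/1507484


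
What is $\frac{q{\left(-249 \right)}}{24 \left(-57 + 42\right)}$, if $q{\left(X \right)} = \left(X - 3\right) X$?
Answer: $- \frac{1743}{10} \approx -174.3$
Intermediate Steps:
$q{\left(X \right)} = X \left(-3 + X\right)$ ($q{\left(X \right)} = \left(-3 + X\right) X = X \left(-3 + X\right)$)
$\frac{q{\left(-249 \right)}}{24 \left(-57 + 42\right)} = \frac{\left(-249\right) \left(-3 - 249\right)}{24 \left(-57 + 42\right)} = \frac{\left(-249\right) \left(-252\right)}{24 \left(-15\right)} = \frac{62748}{-360} = 62748 \left(- \frac{1}{360}\right) = - \frac{1743}{10}$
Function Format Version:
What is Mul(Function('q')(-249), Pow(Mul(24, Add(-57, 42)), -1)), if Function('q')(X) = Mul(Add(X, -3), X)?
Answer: Rational(-1743, 10) ≈ -174.30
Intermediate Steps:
Function('q')(X) = Mul(X, Add(-3, X)) (Function('q')(X) = Mul(Add(-3, X), X) = Mul(X, Add(-3, X)))
Mul(Function('q')(-249), Pow(Mul(24, Add(-57, 42)), -1)) = Mul(Mul(-249, Add(-3, -249)), Pow(Mul(24, Add(-57, 42)), -1)) = Mul(Mul(-249, -252), Pow(Mul(24, -15), -1)) = Mul(62748, Pow(-360, -1)) = Mul(62748, Rational(-1, 360)) = Rational(-1743, 10)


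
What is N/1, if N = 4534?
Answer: 4534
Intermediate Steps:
N/1 = 4534/1 = 1*4534 = 4534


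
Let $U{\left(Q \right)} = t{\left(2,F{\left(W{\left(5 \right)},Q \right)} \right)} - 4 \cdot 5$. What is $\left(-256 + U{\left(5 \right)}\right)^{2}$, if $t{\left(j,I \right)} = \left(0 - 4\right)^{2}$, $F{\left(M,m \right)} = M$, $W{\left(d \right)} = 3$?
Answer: $67600$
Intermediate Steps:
$t{\left(j,I \right)} = 16$ ($t{\left(j,I \right)} = \left(-4\right)^{2} = 16$)
$U{\left(Q \right)} = -4$ ($U{\left(Q \right)} = 16 - 4 \cdot 5 = 16 - 20 = -4$)
$\left(-256 + U{\left(5 \right)}\right)^{2} = \left(-256 - 4\right)^{2} = \left(-260\right)^{2} = 67600$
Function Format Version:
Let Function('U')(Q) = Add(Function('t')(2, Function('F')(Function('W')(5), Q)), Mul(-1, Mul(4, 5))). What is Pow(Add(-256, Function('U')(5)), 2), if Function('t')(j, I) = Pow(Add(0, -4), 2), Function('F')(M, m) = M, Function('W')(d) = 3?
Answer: 67600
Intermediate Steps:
Function('t')(j, I) = 16 (Function('t')(j, I) = Pow(-4, 2) = 16)
Function('U')(Q) = -4 (Function('U')(Q) = Add(16, Mul(-1, Mul(4, 5))) = Add(16, Mul(-1, 20)) = Add(16, -20) = -4)
Pow(Add(-256, Function('U')(5)), 2) = Pow(Add(-256, -4), 2) = Pow(-260, 2) = 67600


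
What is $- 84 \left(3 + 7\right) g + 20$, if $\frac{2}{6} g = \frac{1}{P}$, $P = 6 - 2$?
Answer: $-610$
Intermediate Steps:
$P = 4$
$g = \frac{3}{4} \approx 0.75$
$- 84 \left(3 + 7\right) g + 20 = - 84 \left(3 + 7\right) \frac{3}{4} + 20 = - 84 \cdot 10 \cdot \frac{3}{4} + 20 = \left(-84\right) \frac{15}{2} + 20 = -630 + 20 = -610$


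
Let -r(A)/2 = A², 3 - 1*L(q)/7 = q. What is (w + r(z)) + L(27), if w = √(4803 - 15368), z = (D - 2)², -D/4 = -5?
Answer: -210120 + I*√10565 ≈ -2.1012e+5 + 102.79*I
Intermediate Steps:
D = 20 (D = -4*(-5) = 20)
L(q) = 21 - 7*q
z = 324 (z = (20 - 2)² = 18² = 324)
w = I*√10565 (w = √(-10565) = I*√10565 ≈ 102.79*I)
r(A) = -2*A²
(w + r(z)) + L(27) = (I*√10565 - 2*324²) + (21 - 7*27) = (I*√10565 - 2*104976) + (21 - 189) = (I*√10565 - 209952) - 168 = (-209952 + I*√10565) - 168 = -210120 + I*√10565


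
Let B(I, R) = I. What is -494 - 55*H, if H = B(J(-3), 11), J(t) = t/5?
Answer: -461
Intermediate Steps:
J(t) = t/5 (J(t) = t*(⅕) = t/5)
H = -⅗ (H = (⅕)*(-3) = -⅗ ≈ -0.60000)
-494 - 55*H = -494 - 55*(-⅗) = -494 + 33 = -461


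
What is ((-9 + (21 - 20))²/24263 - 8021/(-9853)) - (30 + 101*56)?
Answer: -1359118901439/239063339 ≈ -5685.2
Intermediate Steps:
((-9 + (21 - 20))²/24263 - 8021/(-9853)) - (30 + 101*56) = ((-9 + 1)²*(1/24263) - 8021*(-1/9853)) - (30 + 5656) = ((-8)²*(1/24263) + 8021/9853) - 1*5686 = (64*(1/24263) + 8021/9853) - 5686 = (64/24263 + 8021/9853) - 5686 = 195244115/239063339 - 5686 = -1359118901439/239063339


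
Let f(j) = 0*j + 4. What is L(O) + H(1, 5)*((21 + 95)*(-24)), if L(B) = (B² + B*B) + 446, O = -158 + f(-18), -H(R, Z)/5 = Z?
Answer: 117478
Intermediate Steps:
f(j) = 4 (f(j) = 0 + 4 = 4)
H(R, Z) = -5*Z
O = -154 (O = -158 + 4 = -154)
L(B) = 446 + 2*B² (L(B) = (B² + B²) + 446 = 2*B² + 446 = 446 + 2*B²)
L(O) + H(1, 5)*((21 + 95)*(-24)) = (446 + 2*(-154)²) + (-5*5)*((21 + 95)*(-24)) = (446 + 2*23716) - 2900*(-24) = (446 + 47432) - 25*(-2784) = 47878 + 69600 = 117478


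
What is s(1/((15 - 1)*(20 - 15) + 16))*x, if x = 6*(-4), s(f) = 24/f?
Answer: -49536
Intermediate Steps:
x = -24
s(1/((15 - 1)*(20 - 15) + 16))*x = (24/(1/((15 - 1)*(20 - 15) + 16)))*(-24) = (24/(1/(14*5 + 16)))*(-24) = (24/(1/(70 + 16)))*(-24) = (24/(1/86))*(-24) = (24*86)*(-24) = 2064*(-24) = -49536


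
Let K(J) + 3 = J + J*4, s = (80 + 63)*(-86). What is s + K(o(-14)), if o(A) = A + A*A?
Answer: -11391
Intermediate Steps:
s = -12298 (s = 143*(-86) = -12298)
o(A) = A + A²
K(J) = -3 + 5*J (K(J) = -3 + (J + J*4) = -3 + (J + 4*J) = -3 + 5*J)
s + K(o(-14)) = -12298 + (-3 + 5*(-14*(1 - 14))) = -12298 + (-3 + 5*(-14*(-13))) = -12298 + (-3 + 5*182) = -12298 + (-3 + 910) = -12298 + 907 = -11391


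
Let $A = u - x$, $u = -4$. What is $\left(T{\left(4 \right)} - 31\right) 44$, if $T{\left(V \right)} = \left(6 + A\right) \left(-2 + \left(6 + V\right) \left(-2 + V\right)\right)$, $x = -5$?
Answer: $4180$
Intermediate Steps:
$A = 1$ ($A = -4 - -5 = -4 + 5 = 1$)
$T{\left(V \right)} = -14 + 7 \left(-2 + V\right) \left(6 + V\right)$ ($T{\left(V \right)} = \left(6 + 1\right) \left(-2 + \left(6 + V\right) \left(-2 + V\right)\right) = 7 \left(-2 + \left(-2 + V\right) \left(6 + V\right)\right) = -14 + 7 \left(-2 + V\right) \left(6 + V\right)$)
$\left(T{\left(4 \right)} - 31\right) 44 = \left(\left(-98 + 7 \cdot 4^{2} + 28 \cdot 4\right) - 31\right) 44 = \left(\left(-98 + 7 \cdot 16 + 112\right) - 31\right) 44 = \left(\left(-98 + 112 + 112\right) - 31\right) 44 = \left(126 - 31\right) 44 = 95 \cdot 44 = 4180$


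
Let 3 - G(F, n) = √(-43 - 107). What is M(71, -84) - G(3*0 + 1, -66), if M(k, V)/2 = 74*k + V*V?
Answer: 24617 + 5*I*√6 ≈ 24617.0 + 12.247*I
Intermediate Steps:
G(F, n) = 3 - 5*I*√6 (G(F, n) = 3 - √(-43 - 107) = 3 - √(-150) = 3 - 5*I*√6)
M(k, V) = 2*V² + 148*k (M(k, V) = 2*(74*k + V*V) = 2*(74*k + V²) = 2*(V² + 74*k) = 2*V² + 148*k)
M(71, -84) - G(3*0 + 1, -66) = (2*(-84)² + 148*71) - (3 - 5*I*√6) = (2*7056 + 10508) + (-3 + 5*I*√6) = (14112 + 10508) + (-3 + 5*I*√6) = 24620 + (-3 + 5*I*√6) = 24617 + 5*I*√6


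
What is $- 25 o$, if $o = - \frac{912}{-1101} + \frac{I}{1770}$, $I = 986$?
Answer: $- \frac{2249855}{64959} \approx -34.635$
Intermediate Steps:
$o = \frac{449971}{324795}$ ($o = - \frac{912}{-1101} + \frac{986}{1770} = \left(-912\right) \left(- \frac{1}{1101}\right) + 986 \cdot \frac{1}{1770} = \frac{304}{367} + \frac{493}{885} = \frac{449971}{324795} \approx 1.3854$)
$- 25 o = \left(-25\right) \frac{449971}{324795} = - \frac{2249855}{64959}$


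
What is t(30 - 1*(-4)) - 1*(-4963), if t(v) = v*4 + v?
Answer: 5133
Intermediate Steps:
t(v) = 5*v (t(v) = 4*v + v = 5*v)
t(30 - 1*(-4)) - 1*(-4963) = 5*(30 - 1*(-4)) - 1*(-4963) = 5*(30 + 4) + 4963 = 5*34 + 4963 = 170 + 4963 = 5133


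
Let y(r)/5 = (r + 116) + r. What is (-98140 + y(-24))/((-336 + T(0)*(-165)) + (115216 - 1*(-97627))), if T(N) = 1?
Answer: -48900/106171 ≈ -0.46058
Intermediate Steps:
y(r) = 580 + 10*r (y(r) = 5*((r + 116) + r) = 5*((116 + r) + r) = 5*(116 + 2*r) = 580 + 10*r)
(-98140 + y(-24))/((-336 + T(0)*(-165)) + (115216 - 1*(-97627))) = (-98140 + (580 + 10*(-24)))/((-336 + 1*(-165)) + (115216 - 1*(-97627))) = (-98140 + (580 - 240))/((-336 - 165) + (115216 + 97627)) = (-98140 + 340)/(-501 + 212843) = -97800/212342 = -97800*1/212342 = -48900/106171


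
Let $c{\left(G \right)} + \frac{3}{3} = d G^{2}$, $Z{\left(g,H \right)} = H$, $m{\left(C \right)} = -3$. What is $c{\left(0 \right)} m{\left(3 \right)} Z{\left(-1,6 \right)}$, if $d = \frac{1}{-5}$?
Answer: $18$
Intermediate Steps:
$d = - \frac{1}{5} \approx -0.2$
$c{\left(G \right)} = -1 - \frac{G^{2}}{5}$
$c{\left(0 \right)} m{\left(3 \right)} Z{\left(-1,6 \right)} = \left(-1 - \frac{0^{2}}{5}\right) \left(-3\right) 6 = \left(-1 - 0\right) \left(-3\right) 6 = \left(-1 + 0\right) \left(-3\right) 6 = \left(-1\right) \left(-3\right) 6 = 3 \cdot 6 = 18$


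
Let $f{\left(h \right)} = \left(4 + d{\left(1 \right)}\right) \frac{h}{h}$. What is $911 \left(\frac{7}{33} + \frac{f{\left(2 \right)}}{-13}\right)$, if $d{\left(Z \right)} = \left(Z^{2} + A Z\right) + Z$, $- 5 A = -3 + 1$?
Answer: $- \frac{547511}{2145} \approx -255.25$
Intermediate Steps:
$A = \frac{2}{5}$ ($A = - \frac{-3 + 1}{5} = \left(- \frac{1}{5}\right) \left(-2\right) = \frac{2}{5} \approx 0.4$)
$d{\left(Z \right)} = Z^{2} + \frac{7 Z}{5}$ ($d{\left(Z \right)} = \left(Z^{2} + \frac{2 Z}{5}\right) + Z = Z^{2} + \frac{7 Z}{5}$)
$f{\left(h \right)} = \frac{32}{5}$ ($f{\left(h \right)} = \left(4 + \frac{1}{5} \cdot 1 \left(7 + 5 \cdot 1\right)\right) \frac{h}{h} = \left(4 + \frac{1}{5} \cdot 1 \left(7 + 5\right)\right) 1 = \left(4 + \frac{1}{5} \cdot 1 \cdot 12\right) 1 = \left(4 + \frac{12}{5}\right) 1 = \frac{32}{5} \cdot 1 = \frac{32}{5}$)
$911 \left(\frac{7}{33} + \frac{f{\left(2 \right)}}{-13}\right) = 911 \left(\frac{7}{33} + \frac{32}{5 \left(-13\right)}\right) = 911 \left(7 \cdot \frac{1}{33} + \frac{32}{5} \left(- \frac{1}{13}\right)\right) = 911 \left(\frac{7}{33} - \frac{32}{65}\right) = 911 \left(- \frac{601}{2145}\right) = - \frac{547511}{2145}$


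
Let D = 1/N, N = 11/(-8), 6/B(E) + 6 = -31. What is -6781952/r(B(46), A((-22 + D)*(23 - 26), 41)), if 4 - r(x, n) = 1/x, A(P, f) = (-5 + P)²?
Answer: -40691712/61 ≈ -6.6708e+5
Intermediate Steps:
B(E) = -6/37 (B(E) = 6/(-6 - 31) = 6/(-37) = 6*(-1/37) = -6/37)
N = -11/8 (N = 11*(-⅛) = -11/8 ≈ -1.3750)
D = -8/11 (D = 1/(-11/8) = -8/11 ≈ -0.72727)
r(x, n) = 4 - 1/x
-6781952/r(B(46), A((-22 + D)*(23 - 26), 41)) = -6781952/(4 - 1/(-6/37)) = -6781952/(4 - 1*(-37/6)) = -6781952/(4 + 37/6) = -6781952/61/6 = -6781952*6/61 = -40691712/61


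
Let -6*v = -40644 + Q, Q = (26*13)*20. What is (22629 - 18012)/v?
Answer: 13851/16942 ≈ 0.81755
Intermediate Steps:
Q = 6760 (Q = 338*20 = 6760)
v = 16942/3 (v = -(-40644 + 6760)/6 = -1/6*(-33884) = 16942/3 ≈ 5647.3)
(22629 - 18012)/v = (22629 - 18012)/(16942/3) = 4617*(3/16942) = 13851/16942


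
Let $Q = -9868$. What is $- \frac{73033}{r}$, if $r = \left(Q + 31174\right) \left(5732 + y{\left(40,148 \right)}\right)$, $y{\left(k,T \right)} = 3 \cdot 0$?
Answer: $- \frac{73033}{122125992} \approx -0.00059801$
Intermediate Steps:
$y{\left(k,T \right)} = 0$
$r = 122125992$ ($r = \left(-9868 + 31174\right) \left(5732 + 0\right) = 21306 \cdot 5732 = 122125992$)
$- \frac{73033}{r} = - \frac{73033}{122125992}$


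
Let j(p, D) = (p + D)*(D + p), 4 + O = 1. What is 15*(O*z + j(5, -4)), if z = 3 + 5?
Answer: -345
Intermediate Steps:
O = -3 (O = -4 + 1 = -3)
j(p, D) = (D + p)² (j(p, D) = (D + p)*(D + p) = (D + p)²)
z = 8
15*(O*z + j(5, -4)) = 15*(-3*8 + (-4 + 5)²) = 15*(-24 + 1²) = 15*(-24 + 1) = 15*(-23) = -345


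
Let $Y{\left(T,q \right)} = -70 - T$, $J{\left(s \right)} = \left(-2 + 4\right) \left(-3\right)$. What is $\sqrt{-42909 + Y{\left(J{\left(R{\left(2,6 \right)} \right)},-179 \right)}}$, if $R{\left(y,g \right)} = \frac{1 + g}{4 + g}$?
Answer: $7 i \sqrt{877} \approx 207.3 i$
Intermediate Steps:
$R{\left(y,g \right)} = \frac{1 + g}{4 + g}$
$J{\left(s \right)} = -6$ ($J{\left(s \right)} = 2 \left(-3\right) = -6$)
$\sqrt{-42909 + Y{\left(J{\left(R{\left(2,6 \right)} \right)},-179 \right)}} = \sqrt{-42909 - 64} = \sqrt{-42973} = 7 i \sqrt{877}$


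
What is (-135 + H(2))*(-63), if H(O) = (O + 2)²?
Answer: 7497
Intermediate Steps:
H(O) = (2 + O)²
(-135 + H(2))*(-63) = (-135 + (2 + 2)²)*(-63) = (-135 + 4²)*(-63) = (-135 + 16)*(-63) = -119*(-63) = 7497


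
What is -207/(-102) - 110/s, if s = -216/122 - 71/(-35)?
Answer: -7946881/18734 ≈ -424.20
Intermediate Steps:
s = 551/2135 (s = -216*1/122 - 71*(-1/35) = -108/61 + 71/35 = 551/2135 ≈ 0.25808)
-207/(-102) - 110/s = -207/(-102) - 110/551/2135 = -207*(-1/102) - 110*2135/551 = 69/34 - 234850/551 = -7946881/18734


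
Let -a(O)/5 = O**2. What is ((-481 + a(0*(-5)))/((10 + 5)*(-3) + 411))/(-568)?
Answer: 481/207888 ≈ 0.0023137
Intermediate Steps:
a(O) = -5*O**2
((-481 + a(0*(-5)))/((10 + 5)*(-3) + 411))/(-568) = ((-481 - 5*(0*(-5))**2)/((10 + 5)*(-3) + 411))/(-568) = ((-481 - 5*0**2)/(15*(-3) + 411))*(-1/568) = ((-481 - 5*0)/(-45 + 411))*(-1/568) = ((-481 + 0)/366)*(-1/568) = -481*1/366*(-1/568) = -481/366*(-1/568) = 481/207888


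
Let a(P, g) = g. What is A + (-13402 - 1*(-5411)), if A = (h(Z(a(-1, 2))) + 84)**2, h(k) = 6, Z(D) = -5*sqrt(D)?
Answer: 109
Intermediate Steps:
A = 8100 (A = (6 + 84)**2 = 90**2 = 8100)
A + (-13402 - 1*(-5411)) = 8100 + (-13402 - 1*(-5411)) = 8100 + (-13402 + 5411) = 8100 - 7991 = 109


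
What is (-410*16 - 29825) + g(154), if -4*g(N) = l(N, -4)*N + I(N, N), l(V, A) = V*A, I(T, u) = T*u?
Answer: -18598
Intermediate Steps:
l(V, A) = A*V
g(N) = 3*N²/4 (g(N) = -((-4*N)*N + N*N)/4 = -(-4*N² + N²)/4 = -(-3)*N²/4 = 3*N²/4)
(-410*16 - 29825) + g(154) = (-410*16 - 29825) + (¾)*154² = (-6560 - 29825) + (¾)*23716 = -36385 + 17787 = -18598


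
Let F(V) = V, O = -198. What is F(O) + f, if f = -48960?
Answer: -49158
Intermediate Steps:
F(O) + f = -198 - 48960 = -49158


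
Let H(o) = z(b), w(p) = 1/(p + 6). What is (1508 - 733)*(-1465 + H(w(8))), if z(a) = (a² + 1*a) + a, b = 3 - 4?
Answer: -1136150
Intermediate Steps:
b = -1
w(p) = 1/(6 + p)
z(a) = a² + 2*a (z(a) = (a² + a) + a = (a + a²) + a = a² + 2*a)
H(o) = -1 (H(o) = -(2 - 1) = -1*1 = -1)
(1508 - 733)*(-1465 + H(w(8))) = (1508 - 733)*(-1465 - 1) = 775*(-1466) = -1136150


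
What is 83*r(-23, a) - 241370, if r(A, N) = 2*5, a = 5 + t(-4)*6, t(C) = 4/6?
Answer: -240540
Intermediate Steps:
t(C) = 2/3 (t(C) = 4*(1/6) = 2/3)
a = 9 (a = 5 + (2/3)*6 = 5 + 4 = 9)
r(A, N) = 10
83*r(-23, a) - 241370 = 83*10 - 241370 = 830 - 241370 = -240540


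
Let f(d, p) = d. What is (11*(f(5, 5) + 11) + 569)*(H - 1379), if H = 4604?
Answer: 2402625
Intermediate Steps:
(11*(f(5, 5) + 11) + 569)*(H - 1379) = (11*(5 + 11) + 569)*(4604 - 1379) = (11*16 + 569)*3225 = (176 + 569)*3225 = 745*3225 = 2402625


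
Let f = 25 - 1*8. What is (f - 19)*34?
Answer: -68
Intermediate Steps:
f = 17 (f = 25 - 8 = 17)
(f - 19)*34 = (17 - 19)*34 = -2*34 = -68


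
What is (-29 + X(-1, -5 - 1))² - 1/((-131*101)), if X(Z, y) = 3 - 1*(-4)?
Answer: 6403805/13231 ≈ 484.00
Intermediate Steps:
X(Z, y) = 7 (X(Z, y) = 3 + 4 = 7)
(-29 + X(-1, -5 - 1))² - 1/((-131*101)) = (-29 + 7)² - 1/((-131*101)) = (-22)² - 1/(-13231) = 484 - 1*(-1/13231) = 484 + 1/13231 = 6403805/13231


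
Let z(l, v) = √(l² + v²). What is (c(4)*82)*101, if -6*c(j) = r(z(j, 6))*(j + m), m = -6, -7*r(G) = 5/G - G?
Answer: 194627*√13/273 ≈ 2570.5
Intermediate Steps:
r(G) = -5/(7*G) + G/7 (r(G) = -(5/G - G)/7 = -(-G + 5/G)/7 = -5/(7*G) + G/7)
c(j) = -(-6 + j)*(31 + j²)/(42*√(36 + j²)) (c(j) = -(-5 + (√(j² + 6²))²)/(7*(√(j² + 6²)))*(j - 6)/6 = -(-5 + (√(j² + 36))²)/(7*(√(j² + 36)))*(-6 + j)/6 = -(-5 + (√(36 + j²))²)/(7*(√(36 + j²)))*(-6 + j)/6 = -(-5 + (36 + j²))/(7*√(36 + j²))*(-6 + j)/6 = -(31 + j²)/(7*√(36 + j²))*(-6 + j)/6 = -(-6 + j)*(31 + j²)/(42*√(36 + j²)))
(c(4)*82)*101 = (-(-6 + 4)*(31 + 4²)/(42*√(36 + 4²))*82)*101 = (-1/42*(-2)*(31 + 16)/√(36 + 16)*82)*101 = (-1/42*(-2)*47/√52*82)*101 = (-1/42*√13/26*(-2)*47*82)*101 = ((47*√13/546)*82)*101 = (1927*√13/273)*101 = 194627*√13/273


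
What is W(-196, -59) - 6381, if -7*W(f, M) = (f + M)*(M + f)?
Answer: -109692/7 ≈ -15670.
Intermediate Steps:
W(f, M) = -(M + f)²/7 (W(f, M) = -(f + M)*(M + f)/7 = -(M + f)*(M + f)/7 = -(M + f)²/7)
W(-196, -59) - 6381 = -(-59 - 196)²/7 - 6381 = -⅐*(-255)² - 6381 = -⅐*65025 - 6381 = -65025/7 - 6381 = -109692/7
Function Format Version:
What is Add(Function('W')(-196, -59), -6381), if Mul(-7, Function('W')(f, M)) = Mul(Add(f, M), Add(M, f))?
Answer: Rational(-109692, 7) ≈ -15670.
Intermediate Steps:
Function('W')(f, M) = Mul(Rational(-1, 7), Pow(Add(M, f), 2)) (Function('W')(f, M) = Mul(Rational(-1, 7), Mul(Add(f, M), Add(M, f))) = Mul(Rational(-1, 7), Mul(Add(M, f), Add(M, f))) = Mul(Rational(-1, 7), Pow(Add(M, f), 2)))
Add(Function('W')(-196, -59), -6381) = Add(Mul(Rational(-1, 7), Pow(Add(-59, -196), 2)), -6381) = Add(Mul(Rational(-1, 7), Pow(-255, 2)), -6381) = Add(Mul(Rational(-1, 7), 65025), -6381) = Add(Rational(-65025, 7), -6381) = Rational(-109692, 7)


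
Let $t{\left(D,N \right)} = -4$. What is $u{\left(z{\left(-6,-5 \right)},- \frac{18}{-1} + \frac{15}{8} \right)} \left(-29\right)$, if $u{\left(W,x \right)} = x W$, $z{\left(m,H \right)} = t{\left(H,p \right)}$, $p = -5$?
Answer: $\frac{4611}{2} \approx 2305.5$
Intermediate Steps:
$z{\left(m,H \right)} = -4$
$u{\left(W,x \right)} = W x$
$u{\left(z{\left(-6,-5 \right)},- \frac{18}{-1} + \frac{15}{8} \right)} \left(-29\right) = - 4 \left(- \frac{18}{-1} + \frac{15}{8}\right) \left(-29\right) = - 4 \left(\left(-18\right) \left(-1\right) + 15 \cdot \frac{1}{8}\right) \left(-29\right) = - 4 \left(18 + \frac{15}{8}\right) \left(-29\right) = \left(-4\right) \frac{159}{8} \left(-29\right) = \left(- \frac{159}{2}\right) \left(-29\right) = \frac{4611}{2}$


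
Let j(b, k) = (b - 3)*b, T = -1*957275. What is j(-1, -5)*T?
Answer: -3829100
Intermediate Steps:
T = -957275
j(b, k) = b*(-3 + b) (j(b, k) = (-3 + b)*b = b*(-3 + b))
j(-1, -5)*T = -(-3 - 1)*(-957275) = -1*(-4)*(-957275) = 4*(-957275) = -3829100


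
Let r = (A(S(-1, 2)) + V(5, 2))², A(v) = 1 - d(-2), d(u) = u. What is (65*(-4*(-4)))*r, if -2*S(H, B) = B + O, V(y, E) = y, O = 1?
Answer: 66560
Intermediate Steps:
S(H, B) = -½ - B/2 (S(H, B) = -(B + 1)/2 = -(1 + B)/2 = -½ - B/2)
A(v) = 3 (A(v) = 1 - 1*(-2) = 1 + 2 = 3)
r = 64 (r = (3 + 5)² = 8² = 64)
(65*(-4*(-4)))*r = (65*(-4*(-4)))*64 = (65*16)*64 = 1040*64 = 66560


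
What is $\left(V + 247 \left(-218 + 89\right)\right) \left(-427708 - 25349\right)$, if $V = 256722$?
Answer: $-101873943963$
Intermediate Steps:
$\left(V + 247 \left(-218 + 89\right)\right) \left(-427708 - 25349\right) = \left(256722 + 247 \left(-218 + 89\right)\right) \left(-427708 - 25349\right) = \left(256722 + 247 \left(-129\right)\right) \left(-453057\right) = \left(256722 - 31863\right) \left(-453057\right) = 224859 \left(-453057\right) = -101873943963$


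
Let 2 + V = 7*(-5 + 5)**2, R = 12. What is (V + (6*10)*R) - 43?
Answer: 675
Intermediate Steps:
V = -2 (V = -2 + 7*(-5 + 5)**2 = -2 + 7*0**2 = -2 + 7*0 = -2 + 0 = -2)
(V + (6*10)*R) - 43 = (-2 + (6*10)*12) - 43 = (-2 + 60*12) - 43 = (-2 + 720) - 43 = 718 - 43 = 675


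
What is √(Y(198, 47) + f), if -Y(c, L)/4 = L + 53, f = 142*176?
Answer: 4*√1537 ≈ 156.82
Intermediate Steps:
f = 24992
Y(c, L) = -212 - 4*L (Y(c, L) = -4*(L + 53) = -4*(53 + L) = -212 - 4*L)
√(Y(198, 47) + f) = √((-212 - 4*47) + 24992) = √((-212 - 188) + 24992) = √(-400 + 24992) = √24592 = 4*√1537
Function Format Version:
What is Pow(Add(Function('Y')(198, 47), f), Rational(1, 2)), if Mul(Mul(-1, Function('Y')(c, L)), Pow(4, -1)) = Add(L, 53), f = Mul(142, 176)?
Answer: Mul(4, Pow(1537, Rational(1, 2))) ≈ 156.82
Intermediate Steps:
f = 24992
Function('Y')(c, L) = Add(-212, Mul(-4, L)) (Function('Y')(c, L) = Mul(-4, Add(L, 53)) = Mul(-4, Add(53, L)) = Add(-212, Mul(-4, L)))
Pow(Add(Function('Y')(198, 47), f), Rational(1, 2)) = Pow(Add(Add(-212, Mul(-4, 47)), 24992), Rational(1, 2)) = Pow(Add(Add(-212, -188), 24992), Rational(1, 2)) = Pow(Add(-400, 24992), Rational(1, 2)) = Pow(24592, Rational(1, 2)) = Mul(4, Pow(1537, Rational(1, 2)))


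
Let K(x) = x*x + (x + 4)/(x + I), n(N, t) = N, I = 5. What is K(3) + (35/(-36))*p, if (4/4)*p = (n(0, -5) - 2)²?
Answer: 431/72 ≈ 5.9861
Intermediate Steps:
p = 4 (p = (0 - 2)² = (-2)² = 4)
K(x) = x² + (4 + x)/(5 + x) (K(x) = x*x + (x + 4)/(x + 5) = x² + (4 + x)/(5 + x))
K(3) + (35/(-36))*p = (4 + 3 + 3³ + 5*3²)/(5 + 3) + (35/(-36))*4 = (4 + 3 + 27 + 5*9)/8 + (35*(-1/36))*4 = (4 + 3 + 27 + 45)/8 - 35/36*4 = (⅛)*79 - 35/9 = 79/8 - 35/9 = 431/72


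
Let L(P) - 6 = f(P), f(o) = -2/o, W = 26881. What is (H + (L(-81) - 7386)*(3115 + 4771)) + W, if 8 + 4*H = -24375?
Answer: -18849574811/324 ≈ -5.8178e+7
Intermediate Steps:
H = -24383/4 (H = -2 + (¼)*(-24375) = -2 - 24375/4 = -24383/4 ≈ -6095.8)
L(P) = 6 - 2/P
(H + (L(-81) - 7386)*(3115 + 4771)) + W = (-24383/4 + ((6 - 2/(-81)) - 7386)*(3115 + 4771)) + 26881 = (-24383/4 + ((6 - 2*(-1/81)) - 7386)*7886) + 26881 = (-24383/4 + ((6 + 2/81) - 7386)*7886) + 26881 = (-24383/4 + (488/81 - 7386)*7886) + 26881 = (-24383/4 - 597778/81*7886) + 26881 = (-24383/4 - 4714077308/81) + 26881 = -18858284255/324 + 26881 = -18849574811/324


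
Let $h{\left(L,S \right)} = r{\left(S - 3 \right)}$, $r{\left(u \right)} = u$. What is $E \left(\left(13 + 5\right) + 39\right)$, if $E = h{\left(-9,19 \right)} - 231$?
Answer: $-12255$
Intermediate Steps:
$h{\left(L,S \right)} = -3 + S$ ($h{\left(L,S \right)} = S - 3 = -3 + S$)
$E = -215$ ($E = \left(-3 + 19\right) - 231 = 16 - 231 = -215$)
$E \left(\left(13 + 5\right) + 39\right) = - 215 \left(\left(13 + 5\right) + 39\right) = - 215 \left(18 + 39\right) = \left(-215\right) 57 = -12255$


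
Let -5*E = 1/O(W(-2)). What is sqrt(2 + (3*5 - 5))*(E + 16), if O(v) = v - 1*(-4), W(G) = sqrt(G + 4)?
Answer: sqrt(6)/35 + 1116*sqrt(3)/35 ≈ 55.298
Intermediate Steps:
W(G) = sqrt(4 + G)
O(v) = 4 + v (O(v) = v + 4 = 4 + v)
E = -1/(5*(4 + sqrt(2))) (E = -1/(5*(4 + sqrt(4 - 2))) = -1/(5*(4 + sqrt(2))) ≈ -0.036940)
sqrt(2 + (3*5 - 5))*(E + 16) = sqrt(2 + (3*5 - 5))*((-2/35 + sqrt(2)/70) + 16) = sqrt(2 + (15 - 5))*(558/35 + sqrt(2)/70) = sqrt(2 + 10)*(558/35 + sqrt(2)/70) = sqrt(12)*(558/35 + sqrt(2)/70) = (2*sqrt(3))*(558/35 + sqrt(2)/70) = 2*sqrt(3)*(558/35 + sqrt(2)/70)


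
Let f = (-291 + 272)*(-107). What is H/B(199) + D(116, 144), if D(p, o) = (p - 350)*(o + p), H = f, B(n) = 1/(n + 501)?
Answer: 1362260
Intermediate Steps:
B(n) = 1/(501 + n)
f = 2033 (f = -19*(-107) = 2033)
H = 2033
D(p, o) = (-350 + p)*(o + p)
H/B(199) + D(116, 144) = 2033/(1/(501 + 199)) + (116**2 - 350*144 - 350*116 + 144*116) = 2033/(1/700) + (13456 - 50400 - 40600 + 16704) = 2033/(1/700) - 60840 = 2033*700 - 60840 = 1423100 - 60840 = 1362260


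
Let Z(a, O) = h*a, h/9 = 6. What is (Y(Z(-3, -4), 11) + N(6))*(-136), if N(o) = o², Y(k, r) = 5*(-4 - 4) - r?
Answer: 2040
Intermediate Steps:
h = 54 (h = 9*6 = 54)
Z(a, O) = 54*a
Y(k, r) = -40 - r (Y(k, r) = 5*(-8) - r = -40 - r)
(Y(Z(-3, -4), 11) + N(6))*(-136) = ((-40 - 1*11) + 6²)*(-136) = ((-40 - 11) + 36)*(-136) = (-51 + 36)*(-136) = -15*(-136) = 2040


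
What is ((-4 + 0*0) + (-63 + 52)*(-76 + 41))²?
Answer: 145161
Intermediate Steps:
((-4 + 0*0) + (-63 + 52)*(-76 + 41))² = ((-4 + 0) - 11*(-35))² = (-4 + 385)² = 381² = 145161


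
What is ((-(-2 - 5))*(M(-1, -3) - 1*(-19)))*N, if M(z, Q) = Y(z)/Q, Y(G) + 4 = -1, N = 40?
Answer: 17360/3 ≈ 5786.7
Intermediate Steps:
Y(G) = -5 (Y(G) = -4 - 1 = -5)
M(z, Q) = -5/Q
((-(-2 - 5))*(M(-1, -3) - 1*(-19)))*N = ((-(-2 - 5))*(-5/(-3) - 1*(-19)))*40 = ((-1*(-7))*(-5*(-⅓) + 19))*40 = (7*(5/3 + 19))*40 = (7*(62/3))*40 = (434/3)*40 = 17360/3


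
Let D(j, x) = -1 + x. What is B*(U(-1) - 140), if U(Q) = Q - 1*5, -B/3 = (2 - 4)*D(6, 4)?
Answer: -2628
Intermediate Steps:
B = 18 (B = -3*(2 - 4)*(-1 + 4) = -(-6)*3 = -3*(-6) = 18)
U(Q) = -5 + Q (U(Q) = Q - 5 = -5 + Q)
B*(U(-1) - 140) = 18*((-5 - 1) - 140) = 18*(-6 - 140) = 18*(-146) = -2628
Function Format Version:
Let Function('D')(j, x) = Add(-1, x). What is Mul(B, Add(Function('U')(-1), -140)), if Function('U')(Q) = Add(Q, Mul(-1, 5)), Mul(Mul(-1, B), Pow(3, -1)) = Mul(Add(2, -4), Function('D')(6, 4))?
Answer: -2628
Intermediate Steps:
B = 18 (B = Mul(-3, Mul(Add(2, -4), Add(-1, 4))) = Mul(-3, Mul(-2, 3)) = Mul(-3, -6) = 18)
Function('U')(Q) = Add(-5, Q) (Function('U')(Q) = Add(Q, -5) = Add(-5, Q))
Mul(B, Add(Function('U')(-1), -140)) = Mul(18, Add(Add(-5, -1), -140)) = Mul(18, Add(-6, -140)) = Mul(18, -146) = -2628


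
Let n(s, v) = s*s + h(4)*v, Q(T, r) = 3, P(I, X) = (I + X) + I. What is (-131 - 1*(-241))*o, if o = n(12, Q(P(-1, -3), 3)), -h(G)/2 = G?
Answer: 13200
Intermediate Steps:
P(I, X) = X + 2*I
h(G) = -2*G
n(s, v) = s**2 - 8*v (n(s, v) = s*s + (-2*4)*v = s**2 - 8*v)
o = 120 (o = 12**2 - 8*3 = 144 - 24 = 120)
(-131 - 1*(-241))*o = (-131 - 1*(-241))*120 = (-131 + 241)*120 = 110*120 = 13200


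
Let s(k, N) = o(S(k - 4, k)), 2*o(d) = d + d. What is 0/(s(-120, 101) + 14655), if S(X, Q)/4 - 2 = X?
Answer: 0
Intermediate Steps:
S(X, Q) = 8 + 4*X
o(d) = d (o(d) = (d + d)/2 = (2*d)/2 = d)
s(k, N) = -8 + 4*k (s(k, N) = 8 + 4*(k - 4) = 8 + 4*(-4 + k) = 8 + (-16 + 4*k) = -8 + 4*k)
0/(s(-120, 101) + 14655) = 0/((-8 + 4*(-120)) + 14655) = 0/((-8 - 480) + 14655) = 0/(-488 + 14655) = 0/14167 = (1/14167)*0 = 0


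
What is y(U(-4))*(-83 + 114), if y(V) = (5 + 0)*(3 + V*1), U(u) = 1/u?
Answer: 1705/4 ≈ 426.25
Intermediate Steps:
U(u) = 1/u
y(V) = 15 + 5*V (y(V) = 5*(3 + V) = 15 + 5*V)
y(U(-4))*(-83 + 114) = (15 + 5/(-4))*(-83 + 114) = (15 + 5*(-1/4))*31 = (15 - 5/4)*31 = (55/4)*31 = 1705/4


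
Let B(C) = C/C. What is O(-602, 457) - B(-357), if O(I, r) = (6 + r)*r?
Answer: 211590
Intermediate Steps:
B(C) = 1
O(I, r) = r*(6 + r)
O(-602, 457) - B(-357) = 457*(6 + 457) - 1*1 = 457*463 - 1 = 211591 - 1 = 211590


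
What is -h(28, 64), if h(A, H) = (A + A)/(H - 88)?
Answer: 7/3 ≈ 2.3333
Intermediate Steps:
h(A, H) = 2*A/(-88 + H) (h(A, H) = (2*A)/(-88 + H) = 2*A/(-88 + H))
-h(28, 64) = -2*28/(-88 + 64) = -2*28/(-24) = -2*28*(-1)/24 = -1*(-7/3) = 7/3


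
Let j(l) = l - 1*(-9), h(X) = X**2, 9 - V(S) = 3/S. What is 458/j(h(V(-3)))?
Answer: 458/109 ≈ 4.2018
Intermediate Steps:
V(S) = 9 - 3/S
j(l) = 9 + l (j(l) = l + 9 = 9 + l)
458/j(h(V(-3))) = 458/(9 + (9 - 3/(-3))**2) = 458/(9 + (9 - 3*(-1/3))**2) = 458/(9 + (9 + 1)**2) = 458/(9 + 10**2) = 458/(9 + 100) = 458/109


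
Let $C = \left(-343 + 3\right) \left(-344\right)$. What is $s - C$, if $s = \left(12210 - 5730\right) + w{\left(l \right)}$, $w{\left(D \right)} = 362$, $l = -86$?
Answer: $-110118$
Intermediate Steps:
$C = 116960$ ($C = \left(-340\right) \left(-344\right) = 116960$)
$s = 6842$ ($s = \left(12210 - 5730\right) + 362 = 6480 + 362 = 6842$)
$s - C = 6842 - 116960 = -110118$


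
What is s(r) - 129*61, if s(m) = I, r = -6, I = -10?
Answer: -7879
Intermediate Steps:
s(m) = -10
s(r) - 129*61 = -10 - 129*61 = -10 - 7869 = -7879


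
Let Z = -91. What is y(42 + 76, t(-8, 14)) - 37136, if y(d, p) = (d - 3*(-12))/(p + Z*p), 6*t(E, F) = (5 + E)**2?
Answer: -5013514/135 ≈ -37137.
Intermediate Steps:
t(E, F) = (5 + E)**2/6
y(d, p) = -(36 + d)/(90*p) (y(d, p) = (d - 3*(-12))/(p - 91*p) = (d + 36)/((-90*p)) = (36 + d)*(-1/(90*p)) = -(36 + d)/(90*p))
y(42 + 76, t(-8, 14)) - 37136 = (-36 - (42 + 76))/(90*(((5 - 8)**2/6))) - 37136 = (-36 - 1*118)/(90*(((1/6)*(-3)**2))) - 37136 = (-36 - 118)/(90*(((1/6)*9))) - 37136 = (1/90)*(-154)/(3/2) - 37136 = (1/90)*(2/3)*(-154) - 37136 = -154/135 - 37136 = -5013514/135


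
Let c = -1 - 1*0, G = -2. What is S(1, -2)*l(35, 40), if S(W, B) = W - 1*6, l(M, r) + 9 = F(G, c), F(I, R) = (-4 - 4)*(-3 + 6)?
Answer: 165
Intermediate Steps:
c = -1 (c = -1 + 0 = -1)
F(I, R) = -24 (F(I, R) = -8*3 = -24)
l(M, r) = -33 (l(M, r) = -9 - 24 = -33)
S(W, B) = -6 + W (S(W, B) = W - 6 = -6 + W)
S(1, -2)*l(35, 40) = (-6 + 1)*(-33) = -5*(-33) = 165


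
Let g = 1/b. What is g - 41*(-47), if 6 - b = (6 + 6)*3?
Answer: 57809/30 ≈ 1927.0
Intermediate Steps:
b = -30 (b = 6 - (6 + 6)*3 = 6 - 12*3 = 6 - 1*36 = 6 - 36 = -30)
g = -1/30 (g = 1/(-30) = -1/30 ≈ -0.033333)
g - 41*(-47) = -1/30 - 41*(-47) = -1/30 + 1927 = 57809/30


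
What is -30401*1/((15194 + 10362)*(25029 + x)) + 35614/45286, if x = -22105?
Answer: 30929138455/39349186544 ≈ 0.78602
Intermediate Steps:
-30401*1/((15194 + 10362)*(25029 + x)) + 35614/45286 = -30401*1/((15194 + 10362)*(25029 - 22105)) + 35614/45286 = -30401/(25556*2924) + 35614*(1/45286) = -30401/74725744 + 17807/22643 = -30401*1/74725744 + 17807/22643 = -707/1737808 + 17807/22643 = 30929138455/39349186544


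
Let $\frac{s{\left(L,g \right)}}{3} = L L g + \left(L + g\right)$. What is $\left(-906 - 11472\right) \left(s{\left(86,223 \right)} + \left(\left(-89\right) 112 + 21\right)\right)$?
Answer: $-61133753712$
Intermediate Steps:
$s{\left(L,g \right)} = 3 L + 3 g + 3 g L^{2}$ ($s{\left(L,g \right)} = 3 \left(L L g + \left(L + g\right)\right) = 3 \left(L^{2} g + \left(L + g\right)\right) = 3 \left(g L^{2} + \left(L + g\right)\right) = 3 \left(L + g + g L^{2}\right) = 3 L + 3 g + 3 g L^{2}$)
$\left(-906 - 11472\right) \left(s{\left(86,223 \right)} + \left(\left(-89\right) 112 + 21\right)\right) = \left(-906 - 11472\right) \left(\left(3 \cdot 86 + 3 \cdot 223 + 3 \cdot 223 \cdot 86^{2}\right) + \left(\left(-89\right) 112 + 21\right)\right) = - 12378 \left(\left(258 + 669 + 3 \cdot 223 \cdot 7396\right) + \left(-9968 + 21\right)\right) = - 12378 \left(\left(258 + 669 + 4947924\right) - 9947\right) = - 12378 \left(4948851 - 9947\right) = \left(-12378\right) 4938904 = -61133753712$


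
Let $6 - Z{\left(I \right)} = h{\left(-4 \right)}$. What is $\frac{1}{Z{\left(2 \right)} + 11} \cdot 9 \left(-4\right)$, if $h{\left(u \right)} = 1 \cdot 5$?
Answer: $-3$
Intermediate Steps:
$h{\left(u \right)} = 5$
$Z{\left(I \right)} = 1$ ($Z{\left(I \right)} = 6 - 5 = 1$)
$\frac{1}{Z{\left(2 \right)} + 11} \cdot 9 \left(-4\right) = \frac{1}{1 + 11} \cdot 9 \left(-4\right) = \frac{1}{12} \cdot 9 \left(-4\right) = \frac{3}{4} \left(-4\right) = -3$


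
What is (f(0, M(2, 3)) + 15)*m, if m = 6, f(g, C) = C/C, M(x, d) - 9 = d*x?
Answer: 96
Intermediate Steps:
M(x, d) = 9 + d*x
f(g, C) = 1
(f(0, M(2, 3)) + 15)*m = (1 + 15)*6 = 16*6 = 96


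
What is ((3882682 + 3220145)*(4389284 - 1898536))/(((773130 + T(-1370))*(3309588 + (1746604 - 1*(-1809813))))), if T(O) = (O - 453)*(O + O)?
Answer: 8845676072298/19802073370375 ≈ 0.44670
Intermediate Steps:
T(O) = 2*O*(-453 + O) (T(O) = (-453 + O)*(2*O) = 2*O*(-453 + O))
((3882682 + 3220145)*(4389284 - 1898536))/(((773130 + T(-1370))*(3309588 + (1746604 - 1*(-1809813))))) = ((3882682 + 3220145)*(4389284 - 1898536))/(((773130 + 2*(-1370)*(-453 - 1370))*(3309588 + (1746604 - 1*(-1809813))))) = (7102827*2490748)/(((773130 + 2*(-1370)*(-1823))*(3309588 + (1746604 + 1809813)))) = 17691352144596/(((773130 + 4995020)*(3309588 + 3556417))) = 17691352144596/((5768150*6866005)) = 17691352144596/39604146740750 = 17691352144596*(1/39604146740750) = 8845676072298/19802073370375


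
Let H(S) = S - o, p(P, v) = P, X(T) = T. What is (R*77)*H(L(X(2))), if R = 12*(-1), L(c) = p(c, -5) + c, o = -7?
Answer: -10164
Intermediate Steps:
L(c) = 2*c (L(c) = c + c = 2*c)
R = -12
H(S) = 7 + S (H(S) = S - 1*(-7) = S + 7 = 7 + S)
(R*77)*H(L(X(2))) = (-12*77)*(7 + 2*2) = -924*(7 + 4) = -924*11 = -10164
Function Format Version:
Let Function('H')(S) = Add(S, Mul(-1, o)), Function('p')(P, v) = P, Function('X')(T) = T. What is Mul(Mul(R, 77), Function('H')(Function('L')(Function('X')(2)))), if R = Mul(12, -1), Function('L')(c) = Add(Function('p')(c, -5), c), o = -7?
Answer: -10164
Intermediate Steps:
Function('L')(c) = Mul(2, c) (Function('L')(c) = Add(c, c) = Mul(2, c))
R = -12
Function('H')(S) = Add(7, S) (Function('H')(S) = Add(S, Mul(-1, -7)) = Add(S, 7) = Add(7, S))
Mul(Mul(R, 77), Function('H')(Function('L')(Function('X')(2)))) = Mul(Mul(-12, 77), Add(7, Mul(2, 2))) = Mul(-924, Add(7, 4)) = Mul(-924, 11) = -10164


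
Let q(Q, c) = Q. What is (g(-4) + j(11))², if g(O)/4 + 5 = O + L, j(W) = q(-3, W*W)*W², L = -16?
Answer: 214369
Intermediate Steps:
j(W) = -3*W²
g(O) = -84 + 4*O (g(O) = -20 + 4*(O - 16) = -20 + 4*(-16 + O) = -20 + (-64 + 4*O) = -84 + 4*O)
(g(-4) + j(11))² = ((-84 + 4*(-4)) - 3*11²)² = ((-84 - 16) - 3*121)² = (-100 - 363)² = (-463)² = 214369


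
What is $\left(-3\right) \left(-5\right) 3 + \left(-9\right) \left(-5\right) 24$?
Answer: $1125$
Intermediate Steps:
$\left(-3\right) \left(-5\right) 3 + \left(-9\right) \left(-5\right) 24 = 15 \cdot 3 + 45 \cdot 24 = 45 + 1080 = 1125$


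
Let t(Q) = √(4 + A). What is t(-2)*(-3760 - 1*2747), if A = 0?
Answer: -13014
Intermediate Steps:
t(Q) = 2 (t(Q) = √(4 + 0) = √4 = 2)
t(-2)*(-3760 - 1*2747) = 2*(-3760 - 1*2747) = 2*(-3760 - 2747) = 2*(-6507) = -13014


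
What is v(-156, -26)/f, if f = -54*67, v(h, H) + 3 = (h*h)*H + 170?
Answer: 632569/3618 ≈ 174.84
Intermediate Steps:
v(h, H) = 167 + H*h² (v(h, H) = -3 + ((h*h)*H + 170) = -3 + (h²*H + 170) = -3 + (H*h² + 170) = -3 + (170 + H*h²) = 167 + H*h²)
f = -3618
v(-156, -26)/f = (167 - 26*(-156)²)/(-3618) = (167 - 26*24336)*(-1/3618) = (167 - 632736)*(-1/3618) = -632569*(-1/3618) = 632569/3618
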